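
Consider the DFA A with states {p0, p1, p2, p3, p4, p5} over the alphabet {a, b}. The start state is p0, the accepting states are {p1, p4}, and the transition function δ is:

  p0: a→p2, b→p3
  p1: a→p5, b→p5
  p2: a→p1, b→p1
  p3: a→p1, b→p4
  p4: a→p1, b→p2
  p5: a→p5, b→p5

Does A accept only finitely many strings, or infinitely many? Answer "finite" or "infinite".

The useful states (reachable from p0 and able to reach an accepting state) are {p0, p1, p2, p3, p4}.
Restricted to these states the transition graph has no cycle, so every accepting path has bounded length and L is finite.

finite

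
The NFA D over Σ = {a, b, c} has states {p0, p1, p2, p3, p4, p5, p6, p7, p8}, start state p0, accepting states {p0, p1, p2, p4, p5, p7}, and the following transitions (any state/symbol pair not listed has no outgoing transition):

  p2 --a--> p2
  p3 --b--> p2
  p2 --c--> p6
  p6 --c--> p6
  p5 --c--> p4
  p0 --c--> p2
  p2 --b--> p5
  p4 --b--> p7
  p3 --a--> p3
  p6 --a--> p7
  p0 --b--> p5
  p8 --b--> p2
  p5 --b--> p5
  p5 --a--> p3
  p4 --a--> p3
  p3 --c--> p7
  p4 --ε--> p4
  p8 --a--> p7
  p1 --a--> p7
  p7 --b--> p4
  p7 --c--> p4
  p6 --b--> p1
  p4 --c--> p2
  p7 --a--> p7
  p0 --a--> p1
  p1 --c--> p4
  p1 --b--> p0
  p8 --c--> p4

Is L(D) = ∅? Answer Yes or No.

The empty string ε is accepted: the run p0 ends in the accepting state p0.
Since at least one string is accepted, L(D) is not empty.

No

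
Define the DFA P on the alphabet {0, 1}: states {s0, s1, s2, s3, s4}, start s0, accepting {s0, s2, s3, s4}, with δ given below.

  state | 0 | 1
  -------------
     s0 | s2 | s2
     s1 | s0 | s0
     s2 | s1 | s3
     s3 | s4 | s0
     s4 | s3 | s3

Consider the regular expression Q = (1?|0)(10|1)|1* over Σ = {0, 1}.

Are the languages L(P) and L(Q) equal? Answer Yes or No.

No

The string 0 is accepted by P but rejected by Q.
So L(P) ≠ L(Q).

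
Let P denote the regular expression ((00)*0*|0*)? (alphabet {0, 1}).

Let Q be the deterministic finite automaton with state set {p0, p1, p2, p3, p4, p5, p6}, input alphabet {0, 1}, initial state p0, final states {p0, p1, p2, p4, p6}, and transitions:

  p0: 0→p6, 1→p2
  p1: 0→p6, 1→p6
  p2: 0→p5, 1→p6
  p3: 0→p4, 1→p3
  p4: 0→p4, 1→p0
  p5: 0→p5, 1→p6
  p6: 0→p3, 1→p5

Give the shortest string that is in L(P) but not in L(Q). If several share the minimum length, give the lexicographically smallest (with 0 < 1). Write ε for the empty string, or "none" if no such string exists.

00

The string 00 is accepted by P but not by Q.
No shorter string lies in the difference, and 00 is the lexicographically first length-2 string in L(P) \ L(Q).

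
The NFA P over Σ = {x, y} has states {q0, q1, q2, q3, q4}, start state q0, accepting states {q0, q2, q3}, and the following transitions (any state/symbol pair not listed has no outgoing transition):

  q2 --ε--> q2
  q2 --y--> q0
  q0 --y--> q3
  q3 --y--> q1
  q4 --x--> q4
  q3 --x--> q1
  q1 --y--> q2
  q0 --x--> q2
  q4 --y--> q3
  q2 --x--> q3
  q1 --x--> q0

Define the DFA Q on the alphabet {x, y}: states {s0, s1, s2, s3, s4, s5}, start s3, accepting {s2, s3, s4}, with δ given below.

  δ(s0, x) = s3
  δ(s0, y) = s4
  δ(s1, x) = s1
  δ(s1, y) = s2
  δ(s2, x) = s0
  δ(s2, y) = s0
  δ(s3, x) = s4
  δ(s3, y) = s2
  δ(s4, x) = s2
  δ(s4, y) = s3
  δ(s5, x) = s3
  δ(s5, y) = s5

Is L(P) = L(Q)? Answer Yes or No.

Yes

Exploring the product automaton P × Q from the start pair (q0, s3), following both machines on each input symbol, reaches 4 state pairs: (q0, s3), (q2, s4), (q3, s2), (q1, s0).
P accepts in {q0, q2, q3} and Q accepts in {s2, s3, s4}. In every reachable pair the two components are either both accepting — (q0, s3), (q2, s4), (q3, s2) — or both non-accepting, so no string is accepted by exactly one of the machines: L(P) \ L(Q) and L(Q) \ L(P) are both empty.
Hence every string is accepted by P iff it is accepted by Q, and the two languages coincide.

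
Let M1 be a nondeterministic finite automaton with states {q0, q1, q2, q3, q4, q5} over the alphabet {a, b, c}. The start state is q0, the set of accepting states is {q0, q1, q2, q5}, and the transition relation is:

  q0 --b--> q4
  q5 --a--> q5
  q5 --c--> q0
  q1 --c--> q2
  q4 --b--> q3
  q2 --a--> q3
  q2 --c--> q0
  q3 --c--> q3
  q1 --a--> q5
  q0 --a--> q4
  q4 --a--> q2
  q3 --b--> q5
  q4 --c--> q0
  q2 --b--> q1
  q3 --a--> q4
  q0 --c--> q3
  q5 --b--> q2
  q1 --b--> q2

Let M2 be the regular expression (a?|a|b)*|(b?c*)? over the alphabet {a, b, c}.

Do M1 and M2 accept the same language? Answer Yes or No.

No

The string ac is accepted by M1 but rejected by M2.
So L(M1) ≠ L(M2).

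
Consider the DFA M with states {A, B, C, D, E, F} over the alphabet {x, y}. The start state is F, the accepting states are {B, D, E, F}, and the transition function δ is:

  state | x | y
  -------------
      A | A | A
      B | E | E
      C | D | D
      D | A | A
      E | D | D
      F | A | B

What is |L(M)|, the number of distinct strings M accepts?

8

The useful subgraph on states {B, D, E, F} is acyclic, so L(M) is finite; the longest accepting path visits 4 useful states, giving maximum string length 3.
Counting accepting paths from F by length: 1 of length 0, 1 of length 1, 2 of length 2, 4 of length 3. Total 8.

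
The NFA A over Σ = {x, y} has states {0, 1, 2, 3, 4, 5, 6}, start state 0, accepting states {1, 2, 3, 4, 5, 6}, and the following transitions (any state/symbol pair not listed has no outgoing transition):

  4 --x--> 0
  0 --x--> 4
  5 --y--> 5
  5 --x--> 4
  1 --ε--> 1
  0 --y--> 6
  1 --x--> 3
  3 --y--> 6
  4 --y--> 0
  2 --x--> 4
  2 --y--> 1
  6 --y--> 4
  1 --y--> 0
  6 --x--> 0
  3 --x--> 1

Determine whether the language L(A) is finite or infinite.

infinite

State 0 is reachable from the start and can reach an accepting state, and it lies on the cycle 0 → 4 → 0.
Traversing that cycle any number of times yields accepted strings of unbounded length, so the language is infinite.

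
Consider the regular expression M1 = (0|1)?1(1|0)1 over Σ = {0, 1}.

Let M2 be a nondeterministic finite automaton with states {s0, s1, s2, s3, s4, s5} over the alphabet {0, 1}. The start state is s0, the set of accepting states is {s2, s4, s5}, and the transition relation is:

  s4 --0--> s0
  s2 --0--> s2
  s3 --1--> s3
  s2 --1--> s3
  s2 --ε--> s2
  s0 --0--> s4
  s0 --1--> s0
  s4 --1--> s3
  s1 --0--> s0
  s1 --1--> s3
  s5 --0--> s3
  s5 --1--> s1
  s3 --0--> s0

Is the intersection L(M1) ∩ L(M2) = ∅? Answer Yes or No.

Yes

Converting the expression M1 to a DFA (subset construction, then merging equivalent states) gives the minimal DFA with states {r0, r1, r2, r3, r4, r5, r6, r7, r8}, start state r0, accepting states {r7, r8} and transitions r0: 0→r1, 1→r2; r1: 0→r3, 1→r4; r2: 0→r5, 1→r6; r3: 0→r3, 1→r3; r4: 0→r5, 1→r5; r5: 0→r3, 1→r7; r6: 0→r5, 1→r8; r7: 0→r3, 1→r3; r8: 0→r3, 1→r7.
Exploring the product automaton M1 × M2 from the start pair (r0, s0), following both machines on each input symbol, reaches 14 state pairs: (r0, s0), (r1, s4), (r2, s0), (r3, s0), (r4, s3), (r5, s4), (r6, s0), (r3, s4), (r5, s0), (r5, s3), (r7, s3), (r8, s0), (r3, s3), (r7, s0).
M1 accepts in {r7, r8} and M2 accepts in {s2, s4, s5}; no reachable pair has both components accepting, so no string drives both machines to acceptance simultaneously and L(M1) ∩ L(M2) = ∅.
So no string is accepted by both, and the intersection is empty.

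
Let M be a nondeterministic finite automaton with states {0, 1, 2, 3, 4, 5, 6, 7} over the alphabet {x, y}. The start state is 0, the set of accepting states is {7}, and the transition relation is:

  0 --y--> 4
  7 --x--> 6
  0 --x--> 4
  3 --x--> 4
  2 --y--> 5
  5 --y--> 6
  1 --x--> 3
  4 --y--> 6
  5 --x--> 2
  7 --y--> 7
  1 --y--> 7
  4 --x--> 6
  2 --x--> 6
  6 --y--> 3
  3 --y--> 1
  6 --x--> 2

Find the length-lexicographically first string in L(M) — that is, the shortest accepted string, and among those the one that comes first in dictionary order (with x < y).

xxyyy

A breadth-first search from 0 reaches an accepting state first via the path 0 → 4 → 6 → 3 → 1 → 7 on input xxyyy.
No string of length < 5 is accepted (BFS exhausts all shorter strings without reaching an accepting state), and xxyyy is the lexicographically least accepting string of length 5.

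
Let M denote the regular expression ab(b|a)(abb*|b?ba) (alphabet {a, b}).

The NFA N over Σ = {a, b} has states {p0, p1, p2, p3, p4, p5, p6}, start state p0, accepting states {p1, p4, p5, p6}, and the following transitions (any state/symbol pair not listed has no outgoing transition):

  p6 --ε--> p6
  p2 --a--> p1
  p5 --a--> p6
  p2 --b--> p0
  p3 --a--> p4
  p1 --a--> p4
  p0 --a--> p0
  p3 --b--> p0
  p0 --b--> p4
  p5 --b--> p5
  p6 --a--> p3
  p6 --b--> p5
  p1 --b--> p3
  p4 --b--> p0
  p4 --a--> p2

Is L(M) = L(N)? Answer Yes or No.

No

The string abaab is accepted by M but rejected by N.
So L(M) ≠ L(N).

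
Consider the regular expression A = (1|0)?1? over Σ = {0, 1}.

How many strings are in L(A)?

The expression has no Kleene star, so L(A) is finite. Expanding the alternatives gives {ε, 0, 1, 01, 11}.
That is 1 of length 0, 2 of length 1, 2 of length 2: 5 strings in all.

5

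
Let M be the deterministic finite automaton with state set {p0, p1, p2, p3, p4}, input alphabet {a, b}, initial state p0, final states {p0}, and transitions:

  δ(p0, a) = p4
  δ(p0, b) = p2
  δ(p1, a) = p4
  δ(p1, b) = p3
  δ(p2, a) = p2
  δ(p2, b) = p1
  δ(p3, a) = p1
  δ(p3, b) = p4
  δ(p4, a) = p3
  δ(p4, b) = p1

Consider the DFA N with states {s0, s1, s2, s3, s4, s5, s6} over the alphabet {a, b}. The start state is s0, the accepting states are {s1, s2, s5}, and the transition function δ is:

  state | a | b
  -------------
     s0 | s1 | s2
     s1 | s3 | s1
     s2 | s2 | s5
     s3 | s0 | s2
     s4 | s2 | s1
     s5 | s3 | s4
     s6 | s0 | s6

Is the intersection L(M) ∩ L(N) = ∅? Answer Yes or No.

Exploring the product automaton M × N from the start pair (p0, s0), following both machines on each input symbol, reaches 20 state pairs: (p0, s0), (p4, s1), (p2, s2), (p3, s3), (p1, s1), (p1, s5), (p1, s0), (p4, s2), (p4, s3), (p3, s1), (p3, s4), (p3, s2), (p3, s0), (p1, s2), (p1, s3), (p4, s5), (p3, s5), (p4, s0), (p1, s4), (p4, s4).
M accepts in {p0} and N accepts in {s1, s2, s5}; no reachable pair has both components accepting, so no string drives both machines to acceptance simultaneously and L(M) ∩ L(N) = ∅.
So no string is accepted by both, and the intersection is empty.

Yes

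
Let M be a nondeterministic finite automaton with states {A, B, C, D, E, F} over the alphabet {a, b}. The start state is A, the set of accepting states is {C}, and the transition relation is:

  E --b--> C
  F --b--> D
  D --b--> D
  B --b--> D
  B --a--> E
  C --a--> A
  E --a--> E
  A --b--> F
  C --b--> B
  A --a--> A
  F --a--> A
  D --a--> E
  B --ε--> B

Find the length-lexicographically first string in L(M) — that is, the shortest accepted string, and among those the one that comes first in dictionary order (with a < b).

bbab

A breadth-first search from A reaches an accepting state first via the path A → F → D → E → C on input bbab.
No string of length < 4 is accepted (BFS exhausts all shorter strings without reaching an accepting state), and bbab is the lexicographically least accepting string of length 4.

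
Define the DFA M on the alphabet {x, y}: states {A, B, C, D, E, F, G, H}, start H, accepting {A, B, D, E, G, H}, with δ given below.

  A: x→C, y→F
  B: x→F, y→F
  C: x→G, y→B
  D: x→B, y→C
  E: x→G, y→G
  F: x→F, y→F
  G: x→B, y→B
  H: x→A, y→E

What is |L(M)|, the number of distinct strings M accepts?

The useful subgraph on states {A, B, C, E, G, H} is acyclic, so L(M) is finite; the longest accepting path visits 5 useful states, giving maximum string length 4.
Counting accepting paths from H by length: 1 of length 0, 2 of length 1, 2 of length 2, 6 of length 3, 2 of length 4. Total 13.

13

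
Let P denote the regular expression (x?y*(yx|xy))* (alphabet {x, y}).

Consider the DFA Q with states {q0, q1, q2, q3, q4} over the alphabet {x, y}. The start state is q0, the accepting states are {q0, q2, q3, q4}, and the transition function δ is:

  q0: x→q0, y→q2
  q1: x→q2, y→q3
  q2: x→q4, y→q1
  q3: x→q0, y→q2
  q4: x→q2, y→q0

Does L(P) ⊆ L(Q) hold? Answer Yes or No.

The string yxxy is in L(P) but not in L(Q).
So L(P) ⊄ L(Q).

No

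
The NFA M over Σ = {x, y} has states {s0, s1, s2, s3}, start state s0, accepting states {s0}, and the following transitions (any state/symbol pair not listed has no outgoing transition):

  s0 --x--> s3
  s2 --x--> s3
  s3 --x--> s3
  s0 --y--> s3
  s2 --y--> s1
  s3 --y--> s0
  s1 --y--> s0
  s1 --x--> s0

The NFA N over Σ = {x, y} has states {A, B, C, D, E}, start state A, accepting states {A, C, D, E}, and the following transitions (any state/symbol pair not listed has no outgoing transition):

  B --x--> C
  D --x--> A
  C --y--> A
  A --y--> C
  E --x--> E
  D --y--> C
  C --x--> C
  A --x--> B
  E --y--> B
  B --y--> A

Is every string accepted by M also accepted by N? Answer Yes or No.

Exploring the product automaton M × N from the start pair (s0, A), following both machines on each input symbol, reaches 3 state pairs: (s0, A), (s3, B), (s3, C).
M accepts in {s0} and N accepts in {A, C, D, E}. The reachable pairs whose M-component is accepting are (s0, A); in each of them the N-component is accepting too, so the product for L(M) \ L(N) (M-component accepting, N-component rejecting) has no reachable accepting pair and the difference is empty.
Hence every string in L(M) is also in L(N).

Yes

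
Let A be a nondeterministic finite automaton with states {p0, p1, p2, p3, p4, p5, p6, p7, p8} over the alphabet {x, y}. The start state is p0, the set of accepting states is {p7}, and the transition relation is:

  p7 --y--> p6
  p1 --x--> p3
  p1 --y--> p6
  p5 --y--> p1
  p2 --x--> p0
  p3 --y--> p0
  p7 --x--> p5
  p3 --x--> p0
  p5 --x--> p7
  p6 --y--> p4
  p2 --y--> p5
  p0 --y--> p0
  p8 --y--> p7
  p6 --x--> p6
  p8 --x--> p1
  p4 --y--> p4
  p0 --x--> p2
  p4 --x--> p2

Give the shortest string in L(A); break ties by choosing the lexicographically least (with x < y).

A breadth-first search from p0 reaches an accepting state first via the path p0 → p2 → p5 → p7 on input xyx.
No string of length < 3 is accepted (BFS exhausts all shorter strings without reaching an accepting state), and xyx is the lexicographically least accepting string of length 3.

xyx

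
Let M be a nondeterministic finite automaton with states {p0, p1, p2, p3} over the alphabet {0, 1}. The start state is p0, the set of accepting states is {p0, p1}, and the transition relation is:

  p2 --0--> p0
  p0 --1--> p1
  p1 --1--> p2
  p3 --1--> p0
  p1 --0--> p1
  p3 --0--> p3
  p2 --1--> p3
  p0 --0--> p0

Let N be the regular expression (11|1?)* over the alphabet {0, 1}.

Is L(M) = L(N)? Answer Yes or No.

The string 0 is accepted by M but rejected by N.
So L(M) ≠ L(N).

No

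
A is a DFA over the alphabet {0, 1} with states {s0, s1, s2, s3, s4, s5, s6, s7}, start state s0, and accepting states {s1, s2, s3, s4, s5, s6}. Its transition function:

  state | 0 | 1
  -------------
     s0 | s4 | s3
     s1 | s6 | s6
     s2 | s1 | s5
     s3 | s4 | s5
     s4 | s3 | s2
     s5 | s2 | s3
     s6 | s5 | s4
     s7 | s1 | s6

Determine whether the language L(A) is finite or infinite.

State s4 is reachable from the start and can reach an accepting state, and it lies on the cycle s4 → s2 → s1 → s6 → s4.
Traversing that cycle any number of times yields accepted strings of unbounded length, so the language is infinite.

infinite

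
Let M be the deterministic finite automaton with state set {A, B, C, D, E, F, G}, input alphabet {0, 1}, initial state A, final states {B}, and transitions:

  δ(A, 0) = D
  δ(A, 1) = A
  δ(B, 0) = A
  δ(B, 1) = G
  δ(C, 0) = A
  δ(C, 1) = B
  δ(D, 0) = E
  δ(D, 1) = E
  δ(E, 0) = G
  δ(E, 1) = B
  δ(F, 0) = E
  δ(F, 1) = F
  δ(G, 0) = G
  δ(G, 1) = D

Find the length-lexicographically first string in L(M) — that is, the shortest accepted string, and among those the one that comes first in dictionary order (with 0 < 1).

A breadth-first search from A reaches an accepting state first via the path A → D → E → B on input 001.
No string of length < 3 is accepted (BFS exhausts all shorter strings without reaching an accepting state), and 001 is the lexicographically least accepting string of length 3.

001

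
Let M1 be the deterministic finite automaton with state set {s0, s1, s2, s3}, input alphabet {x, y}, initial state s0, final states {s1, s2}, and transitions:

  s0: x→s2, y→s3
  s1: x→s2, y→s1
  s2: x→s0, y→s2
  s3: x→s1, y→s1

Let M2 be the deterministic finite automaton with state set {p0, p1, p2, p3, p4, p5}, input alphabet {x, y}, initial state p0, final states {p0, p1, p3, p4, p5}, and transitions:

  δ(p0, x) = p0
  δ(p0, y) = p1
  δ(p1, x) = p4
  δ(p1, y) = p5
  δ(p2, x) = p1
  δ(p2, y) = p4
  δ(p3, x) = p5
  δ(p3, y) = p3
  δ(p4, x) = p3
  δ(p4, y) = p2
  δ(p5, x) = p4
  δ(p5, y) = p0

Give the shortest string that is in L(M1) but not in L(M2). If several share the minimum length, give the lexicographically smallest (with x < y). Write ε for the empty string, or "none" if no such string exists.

The string yxy is accepted by M1 but not by M2.
No shorter string lies in the difference, and yxy is the lexicographically first length-3 string in L(M1) \ L(M2).

yxy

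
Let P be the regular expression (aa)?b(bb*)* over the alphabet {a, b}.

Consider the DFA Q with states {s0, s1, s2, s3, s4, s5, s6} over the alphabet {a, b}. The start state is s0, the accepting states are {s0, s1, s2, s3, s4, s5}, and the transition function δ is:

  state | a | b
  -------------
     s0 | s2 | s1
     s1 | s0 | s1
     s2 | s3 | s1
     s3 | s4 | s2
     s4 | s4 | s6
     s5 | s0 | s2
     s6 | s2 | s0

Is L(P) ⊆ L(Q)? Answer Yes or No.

Yes

Converting the expression P to a DFA (subset construction, then merging equivalent states) gives the minimal DFA with states {p0, p1, p2, p3, p4}, start state p0, accepting states {p2} and transitions p0: a→p1, b→p2; p1: a→p3, b→p4; p2: a→p4, b→p2; p3: a→p4, b→p2; p4: a→p4, b→p4.
Exploring the product automaton P × Q from the start pair (p0, s0), following both machines on each input symbol, reaches 11 state pairs: (p0, s0), (p1, s2), (p2, s1), (p3, s3), (p4, s1), (p4, s0), (p4, s4), (p2, s2), (p4, s2), (p4, s6), (p4, s3).
P accepts in {p2} and Q accepts in {s0, s1, s2, s3, s4, s5}. The reachable pairs whose P-component is accepting are (p2, s1), (p2, s2); in each of them the Q-component is accepting too, so the product for L(P) \ L(Q) (P-component accepting, Q-component rejecting) has no reachable accepting pair and the difference is empty.
Hence every string in L(P) is also in L(Q).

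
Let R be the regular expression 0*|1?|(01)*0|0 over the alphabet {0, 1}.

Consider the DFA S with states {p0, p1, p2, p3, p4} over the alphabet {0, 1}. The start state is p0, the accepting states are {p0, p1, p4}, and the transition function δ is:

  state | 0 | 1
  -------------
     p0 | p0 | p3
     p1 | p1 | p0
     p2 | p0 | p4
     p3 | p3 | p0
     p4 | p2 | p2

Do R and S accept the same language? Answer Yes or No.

The string 1 is accepted by R but rejected by S.
So L(R) ≠ L(S).

No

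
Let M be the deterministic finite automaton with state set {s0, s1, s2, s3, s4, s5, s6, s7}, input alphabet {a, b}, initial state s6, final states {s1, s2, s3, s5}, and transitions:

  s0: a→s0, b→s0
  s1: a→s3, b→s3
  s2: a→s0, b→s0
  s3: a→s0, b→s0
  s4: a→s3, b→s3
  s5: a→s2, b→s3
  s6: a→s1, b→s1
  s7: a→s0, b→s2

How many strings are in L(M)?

The useful subgraph on states {s1, s3, s6} is acyclic, so L(M) is finite; the longest accepting path visits 3 useful states, giving maximum string length 2.
Counting accepting paths from s6 by length: 2 of length 1, 4 of length 2. Total 6.

6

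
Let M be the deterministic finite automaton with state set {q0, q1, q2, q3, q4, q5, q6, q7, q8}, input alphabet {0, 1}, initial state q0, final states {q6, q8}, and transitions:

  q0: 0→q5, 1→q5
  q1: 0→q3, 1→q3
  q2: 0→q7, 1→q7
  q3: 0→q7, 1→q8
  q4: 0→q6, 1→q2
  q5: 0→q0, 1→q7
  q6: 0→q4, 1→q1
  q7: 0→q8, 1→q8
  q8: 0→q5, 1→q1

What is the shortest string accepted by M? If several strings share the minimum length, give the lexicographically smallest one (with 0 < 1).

A breadth-first search from q0 reaches an accepting state first via the path q0 → q5 → q7 → q8 on input 010.
No string of length < 3 is accepted (BFS exhausts all shorter strings without reaching an accepting state), and 010 is the lexicographically least accepting string of length 3.

010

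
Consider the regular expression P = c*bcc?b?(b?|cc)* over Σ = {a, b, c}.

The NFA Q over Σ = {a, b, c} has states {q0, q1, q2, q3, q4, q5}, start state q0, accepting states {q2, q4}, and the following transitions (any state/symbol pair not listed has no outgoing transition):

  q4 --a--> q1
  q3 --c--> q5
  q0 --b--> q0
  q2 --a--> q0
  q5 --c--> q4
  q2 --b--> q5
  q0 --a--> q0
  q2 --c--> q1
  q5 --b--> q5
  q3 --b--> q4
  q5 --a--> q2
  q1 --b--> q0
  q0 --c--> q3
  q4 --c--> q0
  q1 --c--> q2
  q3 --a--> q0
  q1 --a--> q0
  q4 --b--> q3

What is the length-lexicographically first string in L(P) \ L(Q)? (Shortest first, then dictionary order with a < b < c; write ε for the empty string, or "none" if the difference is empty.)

The string bc is accepted by P but not by Q.
No shorter string lies in the difference, and bc is the lexicographically first length-2 string in L(P) \ L(Q).

bc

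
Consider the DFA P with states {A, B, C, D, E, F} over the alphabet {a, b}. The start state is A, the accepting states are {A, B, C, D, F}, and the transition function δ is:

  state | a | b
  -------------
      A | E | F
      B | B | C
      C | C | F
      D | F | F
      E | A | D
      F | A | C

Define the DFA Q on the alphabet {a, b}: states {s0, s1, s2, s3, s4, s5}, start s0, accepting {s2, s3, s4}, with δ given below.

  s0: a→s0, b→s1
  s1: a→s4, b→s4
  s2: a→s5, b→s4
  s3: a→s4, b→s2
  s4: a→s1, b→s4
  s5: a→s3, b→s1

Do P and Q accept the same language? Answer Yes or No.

The empty string ε is accepted by P but rejected by Q.
So L(P) ≠ L(Q).

No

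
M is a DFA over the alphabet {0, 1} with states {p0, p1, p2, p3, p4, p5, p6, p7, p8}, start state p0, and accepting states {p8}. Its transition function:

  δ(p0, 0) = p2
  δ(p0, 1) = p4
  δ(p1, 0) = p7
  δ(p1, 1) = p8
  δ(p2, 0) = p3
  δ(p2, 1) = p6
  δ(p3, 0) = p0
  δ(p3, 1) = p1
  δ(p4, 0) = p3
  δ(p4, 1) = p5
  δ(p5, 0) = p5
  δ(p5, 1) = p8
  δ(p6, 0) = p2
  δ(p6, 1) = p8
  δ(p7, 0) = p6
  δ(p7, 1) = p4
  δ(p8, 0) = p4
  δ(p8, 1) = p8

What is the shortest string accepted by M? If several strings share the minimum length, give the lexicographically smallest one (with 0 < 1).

011

A breadth-first search from p0 reaches an accepting state first via the path p0 → p2 → p6 → p8 on input 011.
No string of length < 3 is accepted (BFS exhausts all shorter strings without reaching an accepting state), and 011 is the lexicographically least accepting string of length 3.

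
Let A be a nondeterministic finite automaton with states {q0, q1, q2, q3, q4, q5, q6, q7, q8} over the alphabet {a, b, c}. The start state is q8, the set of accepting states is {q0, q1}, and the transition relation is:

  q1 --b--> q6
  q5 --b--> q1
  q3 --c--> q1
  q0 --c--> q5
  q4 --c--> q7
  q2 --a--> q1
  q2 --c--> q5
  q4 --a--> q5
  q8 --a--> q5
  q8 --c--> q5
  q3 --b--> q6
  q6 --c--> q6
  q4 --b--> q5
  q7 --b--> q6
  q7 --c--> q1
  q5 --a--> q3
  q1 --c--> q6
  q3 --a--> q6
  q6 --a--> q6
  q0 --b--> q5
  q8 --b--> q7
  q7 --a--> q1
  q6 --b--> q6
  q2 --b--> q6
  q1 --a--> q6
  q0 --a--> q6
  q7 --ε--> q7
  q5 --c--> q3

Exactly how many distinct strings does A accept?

8

The useful subgraph on states {q1, q3, q5, q7, q8} is acyclic, so L(A) is finite; the longest accepting path visits 4 useful states, giving maximum string length 3.
Counting accepting paths from q8 by length: 4 of length 2, 4 of length 3. Total 8.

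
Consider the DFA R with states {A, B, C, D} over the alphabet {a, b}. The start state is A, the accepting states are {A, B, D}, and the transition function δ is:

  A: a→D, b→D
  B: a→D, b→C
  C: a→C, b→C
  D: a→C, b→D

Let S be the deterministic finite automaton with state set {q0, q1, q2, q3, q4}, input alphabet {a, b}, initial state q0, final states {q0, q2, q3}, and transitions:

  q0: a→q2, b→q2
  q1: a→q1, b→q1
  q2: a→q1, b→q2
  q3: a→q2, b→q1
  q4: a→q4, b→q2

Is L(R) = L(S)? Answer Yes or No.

Yes

Exploring the product automaton R × S from the start pair (A, q0), following both machines on each input symbol, reaches 3 state pairs: (A, q0), (D, q2), (C, q1).
R accepts in {A, B, D} and S accepts in {q0, q2, q3}. In every reachable pair the two components are either both accepting — (A, q0), (D, q2) — or both non-accepting, so no string is accepted by exactly one of the machines: L(R) \ L(S) and L(S) \ L(R) are both empty.
Hence every string is accepted by R iff it is accepted by S, and the two languages coincide.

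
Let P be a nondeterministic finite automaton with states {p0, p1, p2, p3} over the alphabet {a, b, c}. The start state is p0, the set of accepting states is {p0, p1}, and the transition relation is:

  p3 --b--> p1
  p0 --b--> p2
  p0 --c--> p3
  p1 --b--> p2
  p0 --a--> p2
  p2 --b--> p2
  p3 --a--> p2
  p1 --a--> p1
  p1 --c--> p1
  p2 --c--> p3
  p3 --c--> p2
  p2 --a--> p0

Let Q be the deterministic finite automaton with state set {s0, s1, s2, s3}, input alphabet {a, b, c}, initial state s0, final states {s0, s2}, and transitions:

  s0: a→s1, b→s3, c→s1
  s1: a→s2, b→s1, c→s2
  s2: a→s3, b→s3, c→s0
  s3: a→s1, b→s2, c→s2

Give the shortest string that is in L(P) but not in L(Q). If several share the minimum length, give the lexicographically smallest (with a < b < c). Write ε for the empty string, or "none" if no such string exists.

ba

The string ba is accepted by P but not by Q.
No shorter string lies in the difference, and ba is the lexicographically first length-2 string in L(P) \ L(Q).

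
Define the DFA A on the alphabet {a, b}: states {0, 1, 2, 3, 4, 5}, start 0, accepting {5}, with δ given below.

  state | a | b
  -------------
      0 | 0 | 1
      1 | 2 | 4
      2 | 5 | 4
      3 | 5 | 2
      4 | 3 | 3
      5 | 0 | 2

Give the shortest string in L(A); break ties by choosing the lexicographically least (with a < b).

baa

A breadth-first search from 0 reaches an accepting state first via the path 0 → 1 → 2 → 5 on input baa.
No string of length < 3 is accepted (BFS exhausts all shorter strings without reaching an accepting state), and baa is the lexicographically least accepting string of length 3.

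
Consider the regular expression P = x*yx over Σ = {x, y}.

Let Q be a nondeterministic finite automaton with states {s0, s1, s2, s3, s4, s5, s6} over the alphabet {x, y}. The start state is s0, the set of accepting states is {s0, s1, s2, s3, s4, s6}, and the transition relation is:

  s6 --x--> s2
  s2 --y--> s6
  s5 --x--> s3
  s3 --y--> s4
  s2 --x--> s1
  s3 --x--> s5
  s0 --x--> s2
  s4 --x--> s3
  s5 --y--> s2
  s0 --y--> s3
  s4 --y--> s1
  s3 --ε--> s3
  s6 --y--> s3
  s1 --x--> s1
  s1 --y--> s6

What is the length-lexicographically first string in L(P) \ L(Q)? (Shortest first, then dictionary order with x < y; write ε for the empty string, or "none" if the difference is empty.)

yx

The string yx is accepted by P but not by Q.
No shorter string lies in the difference, and yx is the lexicographically first length-2 string in L(P) \ L(Q).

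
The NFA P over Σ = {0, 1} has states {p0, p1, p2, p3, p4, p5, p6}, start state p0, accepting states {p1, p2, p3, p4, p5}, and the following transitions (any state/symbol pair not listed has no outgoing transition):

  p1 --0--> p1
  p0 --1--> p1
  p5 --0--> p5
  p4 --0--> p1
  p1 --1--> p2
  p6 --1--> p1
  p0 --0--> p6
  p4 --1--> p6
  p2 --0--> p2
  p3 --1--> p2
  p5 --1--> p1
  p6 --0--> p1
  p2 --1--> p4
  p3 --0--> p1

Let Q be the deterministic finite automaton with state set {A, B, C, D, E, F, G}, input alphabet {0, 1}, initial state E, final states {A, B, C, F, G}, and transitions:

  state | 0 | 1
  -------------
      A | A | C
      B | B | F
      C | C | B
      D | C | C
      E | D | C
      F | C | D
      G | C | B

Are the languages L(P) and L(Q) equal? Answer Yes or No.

Yes

Exploring the product automaton P × Q from the start pair (p0, E), following both machines on each input symbol, reaches 5 state pairs: (p0, E), (p6, D), (p1, C), (p2, B), (p4, F).
P accepts in {p1, p2, p3, p4, p5} and Q accepts in {A, B, C, F, G}. In every reachable pair the two components are either both accepting — (p1, C), (p2, B), (p4, F) — or both non-accepting, so no string is accepted by exactly one of the machines: L(P) \ L(Q) and L(Q) \ L(P) are both empty.
Hence every string is accepted by P iff it is accepted by Q, and the two languages coincide.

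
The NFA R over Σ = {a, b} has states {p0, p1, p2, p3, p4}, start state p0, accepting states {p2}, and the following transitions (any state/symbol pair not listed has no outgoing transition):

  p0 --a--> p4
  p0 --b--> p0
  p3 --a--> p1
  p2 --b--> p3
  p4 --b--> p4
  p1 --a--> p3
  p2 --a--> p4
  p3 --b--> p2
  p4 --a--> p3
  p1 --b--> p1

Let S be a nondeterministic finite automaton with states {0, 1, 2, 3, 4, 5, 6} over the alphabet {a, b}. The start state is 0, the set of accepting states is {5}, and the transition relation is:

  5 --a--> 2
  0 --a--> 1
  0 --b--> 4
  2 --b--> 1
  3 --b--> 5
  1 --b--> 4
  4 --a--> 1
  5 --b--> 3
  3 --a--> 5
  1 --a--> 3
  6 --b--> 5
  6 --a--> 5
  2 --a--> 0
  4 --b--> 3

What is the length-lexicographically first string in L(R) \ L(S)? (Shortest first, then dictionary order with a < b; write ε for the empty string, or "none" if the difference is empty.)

abab

The string abab is accepted by R but not by S.
No shorter string lies in the difference, and abab is the lexicographically first length-4 string in L(R) \ L(S).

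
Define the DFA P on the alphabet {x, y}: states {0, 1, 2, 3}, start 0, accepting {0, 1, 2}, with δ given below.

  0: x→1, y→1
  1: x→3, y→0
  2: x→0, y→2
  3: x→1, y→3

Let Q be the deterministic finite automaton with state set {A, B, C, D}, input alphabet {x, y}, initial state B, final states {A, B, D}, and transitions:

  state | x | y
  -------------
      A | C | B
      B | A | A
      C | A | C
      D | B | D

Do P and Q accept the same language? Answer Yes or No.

Exploring the product automaton P × Q from the start pair (0, B), following both machines on each input symbol, reaches 3 state pairs: (0, B), (1, A), (3, C).
P accepts in {0, 1, 2} and Q accepts in {A, B, D}. In every reachable pair the two components are either both accepting — (0, B), (1, A) — or both non-accepting, so no string is accepted by exactly one of the machines: L(P) \ L(Q) and L(Q) \ L(P) are both empty.
Hence every string is accepted by P iff it is accepted by Q, and the two languages coincide.

Yes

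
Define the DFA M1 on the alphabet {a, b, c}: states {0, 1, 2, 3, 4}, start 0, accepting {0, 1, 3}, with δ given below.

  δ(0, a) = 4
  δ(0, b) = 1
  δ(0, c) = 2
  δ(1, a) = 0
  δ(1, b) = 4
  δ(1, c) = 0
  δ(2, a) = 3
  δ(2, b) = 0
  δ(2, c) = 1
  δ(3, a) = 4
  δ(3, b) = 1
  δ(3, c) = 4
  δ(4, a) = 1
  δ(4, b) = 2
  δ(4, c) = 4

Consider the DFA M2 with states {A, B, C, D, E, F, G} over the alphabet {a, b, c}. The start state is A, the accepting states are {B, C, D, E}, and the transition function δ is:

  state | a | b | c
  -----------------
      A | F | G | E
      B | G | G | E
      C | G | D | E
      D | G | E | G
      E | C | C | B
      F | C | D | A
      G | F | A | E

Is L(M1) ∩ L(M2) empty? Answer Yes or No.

No

The string aa is accepted by both M1 and M2.
Hence L(M1) ∩ L(M2) ≠ ∅.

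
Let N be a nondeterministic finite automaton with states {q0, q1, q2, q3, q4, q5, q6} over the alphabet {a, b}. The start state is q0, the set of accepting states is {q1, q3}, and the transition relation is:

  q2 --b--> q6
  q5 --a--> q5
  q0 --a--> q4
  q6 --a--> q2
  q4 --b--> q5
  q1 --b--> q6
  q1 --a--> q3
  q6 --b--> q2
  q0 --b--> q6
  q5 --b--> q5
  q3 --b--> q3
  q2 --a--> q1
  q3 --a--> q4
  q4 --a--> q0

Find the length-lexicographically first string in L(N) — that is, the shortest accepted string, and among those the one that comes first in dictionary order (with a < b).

baa

A breadth-first search from q0 reaches an accepting state first via the path q0 → q6 → q2 → q1 on input baa.
No string of length < 3 is accepted (BFS exhausts all shorter strings without reaching an accepting state), and baa is the lexicographically least accepting string of length 3.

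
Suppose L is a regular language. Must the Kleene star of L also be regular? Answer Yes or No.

Yes

If R is a regular expression for L then R* denotes L*; on automata, add a new accepting start state with an ε-move into the old start state and ε-moves from every old accepting state back to it.
So the regular languages are closed under Kleene star.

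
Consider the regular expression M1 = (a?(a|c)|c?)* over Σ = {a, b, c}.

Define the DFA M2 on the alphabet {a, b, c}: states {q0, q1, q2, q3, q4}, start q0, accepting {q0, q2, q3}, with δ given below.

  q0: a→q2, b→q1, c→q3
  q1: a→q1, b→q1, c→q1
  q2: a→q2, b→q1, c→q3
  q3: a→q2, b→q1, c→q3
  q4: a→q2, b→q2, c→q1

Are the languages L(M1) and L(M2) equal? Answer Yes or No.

Converting the expression M1 to a DFA (subset construction, then merging equivalent states) gives the minimal DFA with states {r0, r1}, start state r0, accepting states {r0} and transitions r0: a→r0, b→r1, c→r0; r1: a→r1, b→r1, c→r1.
Exploring the product automaton M1 × M2 from the start pair (r0, q0), following both machines on each input symbol, reaches 4 state pairs: (r0, q0), (r0, q2), (r1, q1), (r0, q3).
M1 accepts in {r0} and M2 accepts in {q0, q2, q3}. In every reachable pair the two components are either both accepting — (r0, q0), (r0, q2), (r0, q3) — or both non-accepting, so no string is accepted by exactly one of the machines: L(M1) \ L(M2) and L(M2) \ L(M1) are both empty.
Hence every string is accepted by M1 iff it is accepted by M2, and the two languages coincide.

Yes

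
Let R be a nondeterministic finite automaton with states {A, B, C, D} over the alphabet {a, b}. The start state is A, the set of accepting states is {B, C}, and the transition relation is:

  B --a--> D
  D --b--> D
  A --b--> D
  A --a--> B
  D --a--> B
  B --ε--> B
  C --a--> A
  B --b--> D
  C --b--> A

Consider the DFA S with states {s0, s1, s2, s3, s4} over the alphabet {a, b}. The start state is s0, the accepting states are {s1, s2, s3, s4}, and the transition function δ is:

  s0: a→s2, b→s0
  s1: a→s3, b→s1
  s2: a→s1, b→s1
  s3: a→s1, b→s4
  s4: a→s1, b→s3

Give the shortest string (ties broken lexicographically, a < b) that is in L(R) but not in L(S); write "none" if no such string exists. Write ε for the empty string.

none

Exploring the product automaton R × S from the start pair (A, s0), following both machines on each input symbol, reaches 8 state pairs: (A, s0), (B, s2), (D, s0), (D, s1), (B, s3), (D, s4), (B, s1), (D, s3).
R accepts in {B, C} and S accepts in {s1, s2, s3, s4}. The reachable pairs whose R-component is accepting are (B, s2), (B, s3), (B, s1); in each of them the S-component is accepting too, so the product for L(R) \ L(S) (R-component accepting, S-component rejecting) has no reachable accepting pair and the difference is empty.
So every string accepted by R is also accepted by S: L(R) \ L(S) = ∅ and there is no such string.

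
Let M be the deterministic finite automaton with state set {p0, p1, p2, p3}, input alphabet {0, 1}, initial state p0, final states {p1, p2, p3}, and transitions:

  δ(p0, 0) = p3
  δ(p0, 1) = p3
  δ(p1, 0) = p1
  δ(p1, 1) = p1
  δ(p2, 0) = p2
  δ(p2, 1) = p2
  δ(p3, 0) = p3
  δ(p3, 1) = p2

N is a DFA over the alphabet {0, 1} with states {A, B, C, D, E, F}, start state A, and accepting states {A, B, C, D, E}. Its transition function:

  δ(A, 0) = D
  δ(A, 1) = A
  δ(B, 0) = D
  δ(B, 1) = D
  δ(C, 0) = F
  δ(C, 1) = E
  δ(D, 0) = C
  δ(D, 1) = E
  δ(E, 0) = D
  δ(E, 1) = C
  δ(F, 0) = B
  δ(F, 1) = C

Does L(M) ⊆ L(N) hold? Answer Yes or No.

No

The string 000 is in L(M) but not in L(N).
So L(M) ⊄ L(N).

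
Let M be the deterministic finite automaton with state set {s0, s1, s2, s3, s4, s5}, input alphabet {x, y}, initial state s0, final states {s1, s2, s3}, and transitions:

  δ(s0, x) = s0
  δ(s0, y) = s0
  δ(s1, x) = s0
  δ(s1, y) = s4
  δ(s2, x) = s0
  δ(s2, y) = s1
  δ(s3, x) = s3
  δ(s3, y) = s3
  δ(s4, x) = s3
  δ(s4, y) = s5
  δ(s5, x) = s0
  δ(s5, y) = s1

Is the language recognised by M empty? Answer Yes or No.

Yes

The states reachable from the start state are {s0}.
None of the accepting states {s1, s2, s3} is reachable, so no string is accepted and L(M) = ∅.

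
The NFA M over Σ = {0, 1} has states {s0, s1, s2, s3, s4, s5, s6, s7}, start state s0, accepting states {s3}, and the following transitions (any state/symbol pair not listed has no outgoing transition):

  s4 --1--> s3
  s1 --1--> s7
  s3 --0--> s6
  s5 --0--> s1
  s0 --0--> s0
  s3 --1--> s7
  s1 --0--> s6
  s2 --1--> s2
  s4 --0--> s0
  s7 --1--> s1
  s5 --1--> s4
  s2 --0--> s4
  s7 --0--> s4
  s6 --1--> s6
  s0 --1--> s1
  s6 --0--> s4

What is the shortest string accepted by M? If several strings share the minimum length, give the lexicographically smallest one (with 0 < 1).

1001

A breadth-first search from s0 reaches an accepting state first via the path s0 → s1 → s6 → s4 → s3 on input 1001.
No string of length < 4 is accepted (BFS exhausts all shorter strings without reaching an accepting state), and 1001 is the lexicographically least accepting string of length 4.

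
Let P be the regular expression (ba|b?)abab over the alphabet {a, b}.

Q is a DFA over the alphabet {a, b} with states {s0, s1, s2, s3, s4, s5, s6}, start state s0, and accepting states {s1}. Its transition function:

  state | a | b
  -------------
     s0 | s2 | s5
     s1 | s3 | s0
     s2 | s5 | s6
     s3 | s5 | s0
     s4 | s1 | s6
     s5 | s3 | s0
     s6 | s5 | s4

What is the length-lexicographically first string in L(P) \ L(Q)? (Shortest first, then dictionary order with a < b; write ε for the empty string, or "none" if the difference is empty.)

abab

The string abab is accepted by P but not by Q.
No shorter string lies in the difference, and abab is the lexicographically first length-4 string in L(P) \ L(Q).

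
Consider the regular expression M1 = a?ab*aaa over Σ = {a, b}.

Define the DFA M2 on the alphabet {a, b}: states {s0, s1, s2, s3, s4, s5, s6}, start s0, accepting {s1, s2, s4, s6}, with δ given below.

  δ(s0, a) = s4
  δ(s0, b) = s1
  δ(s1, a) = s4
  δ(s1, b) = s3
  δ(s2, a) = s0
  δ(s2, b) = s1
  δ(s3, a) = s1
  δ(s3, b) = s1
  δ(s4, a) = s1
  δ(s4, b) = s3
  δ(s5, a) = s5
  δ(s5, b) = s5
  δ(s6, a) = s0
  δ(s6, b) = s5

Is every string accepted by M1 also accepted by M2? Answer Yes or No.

Converting the expression M1 to a DFA (subset construction, then merging equivalent states) gives the minimal DFA with states {r0, r1, r2, r3, r4, r5, r6, r7, r8, r9}, start state r0, accepting states {r7, r9} and transitions r0: a→r1, b→r2; r1: a→r3, b→r4; r2: a→r2, b→r2; r3: a→r5, b→r4; r4: a→r6, b→r4; r5: a→r7, b→r2; r6: a→r8, b→r2; r7: a→r9, b→r2; r8: a→r9, b→r2; r9: a→r2, b→r2.
Exploring the product automaton M1 × M2 from the start pair (r0, s0), following both machines on each input symbol, reaches 16 state pairs: (r0, s0), (r1, s4), (r2, s1), (r3, s1), (r4, s3), (r2, s4), (r2, s3), (r5, s4), (r6, s1), (r4, s1), (r7, s1), (r8, s4), (r6, s4), (r9, s4), (r9, s1), (r8, s1).
M1 accepts in {r7, r9} and M2 accepts in {s1, s2, s4, s6}. The reachable pairs whose M1-component is accepting are (r7, s1), (r9, s4), (r9, s1); in each of them the M2-component is accepting too, so the product for L(M1) \ L(M2) (M1-component accepting, M2-component rejecting) has no reachable accepting pair and the difference is empty.
Hence every string in L(M1) is also in L(M2).

Yes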